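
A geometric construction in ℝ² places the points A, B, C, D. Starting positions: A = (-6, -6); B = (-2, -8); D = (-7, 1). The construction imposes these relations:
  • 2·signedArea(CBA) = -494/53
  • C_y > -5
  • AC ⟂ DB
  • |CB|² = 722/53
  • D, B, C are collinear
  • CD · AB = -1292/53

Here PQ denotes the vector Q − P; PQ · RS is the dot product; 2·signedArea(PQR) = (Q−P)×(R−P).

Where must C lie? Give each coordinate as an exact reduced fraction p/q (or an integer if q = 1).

C = (-201/53, -253/53)

1. C_x = -201/53  [D, B, C are collinear ∩ AC ⟂ DB]
2. C_y = -253/53  [D, B, C are collinear ∩ AC ⟂ DB]
   → C = (-201/53, -253/53)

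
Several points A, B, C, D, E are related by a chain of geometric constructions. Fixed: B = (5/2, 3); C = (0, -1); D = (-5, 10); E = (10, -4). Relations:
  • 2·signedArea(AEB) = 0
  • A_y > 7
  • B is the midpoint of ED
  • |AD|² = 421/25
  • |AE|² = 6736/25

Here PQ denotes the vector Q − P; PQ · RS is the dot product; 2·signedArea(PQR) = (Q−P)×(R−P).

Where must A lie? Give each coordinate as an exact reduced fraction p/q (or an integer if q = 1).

1. A_x = -2  [line -7·x + -15/2·y + 40 = 0 ∩ |AE|² = 6736/25]
2. A_y = 36/5  [line -7·x + -15/2·y + 40 = 0 ∩ |AE|² = 6736/25]
   → A = (-2, 36/5)

A = (-2, 36/5)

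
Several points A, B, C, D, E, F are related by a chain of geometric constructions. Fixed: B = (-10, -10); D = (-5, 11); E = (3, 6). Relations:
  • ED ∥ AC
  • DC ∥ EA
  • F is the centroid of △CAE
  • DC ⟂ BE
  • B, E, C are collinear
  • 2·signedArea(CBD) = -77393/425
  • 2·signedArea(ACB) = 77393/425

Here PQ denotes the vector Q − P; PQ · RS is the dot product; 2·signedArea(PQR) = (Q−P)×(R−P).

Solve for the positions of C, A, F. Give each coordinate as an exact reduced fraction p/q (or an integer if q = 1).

1. C_x = 963/425  [B, E, C are collinear ∩ DC ⟂ BE]
2. C_y = 2166/425  [B, E, C are collinear ∩ DC ⟂ BE]
   → C = (963/425, 2166/425)
3. A_x = 4363/425  [ED ∥ AC ∩ DC ∥ EA]
4. A_y = 41/425  [ED ∥ AC ∩ DC ∥ EA]
   → A = (4363/425, 41/425)
5. F_x = 6601/1275  [F is the centroid of △CAE]
6. F_y = 4757/1275  [F is the centroid of △CAE]
   → F = (6601/1275, 4757/1275)

A = (4363/425, 41/425)
C = (963/425, 2166/425)
F = (6601/1275, 4757/1275)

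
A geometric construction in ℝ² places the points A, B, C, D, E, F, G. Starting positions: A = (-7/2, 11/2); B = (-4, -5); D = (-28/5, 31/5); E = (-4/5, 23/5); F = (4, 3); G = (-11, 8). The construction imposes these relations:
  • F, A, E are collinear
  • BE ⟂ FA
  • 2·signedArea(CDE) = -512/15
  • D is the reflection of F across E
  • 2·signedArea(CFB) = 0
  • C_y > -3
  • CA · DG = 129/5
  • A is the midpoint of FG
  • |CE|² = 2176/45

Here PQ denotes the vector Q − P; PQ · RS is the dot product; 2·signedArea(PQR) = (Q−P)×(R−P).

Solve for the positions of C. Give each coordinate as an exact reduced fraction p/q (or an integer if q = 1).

1. C_x = -4/3  [2·signedArea(CFB) = 0 ∩ 2·signedArea(CDE) = -512/15]
2. C_y = -7/3  [2·signedArea(CFB) = 0 ∩ 2·signedArea(CDE) = -512/15]
   → C = (-4/3, -7/3)

C = (-4/3, -7/3)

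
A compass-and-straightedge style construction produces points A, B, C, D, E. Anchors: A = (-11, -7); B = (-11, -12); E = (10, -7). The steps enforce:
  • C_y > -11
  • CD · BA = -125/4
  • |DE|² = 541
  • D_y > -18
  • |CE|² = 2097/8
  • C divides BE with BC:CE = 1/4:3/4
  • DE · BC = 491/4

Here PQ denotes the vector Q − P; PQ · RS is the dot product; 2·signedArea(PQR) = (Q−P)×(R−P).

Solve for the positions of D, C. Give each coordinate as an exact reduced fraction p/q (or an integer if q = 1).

1. C_x = -23/4  [C divides BE with BC:CE = 1/4:3/4]
2. C_y = -43/4  [C divides BE with BC:CE = 1/4:3/4]
   → C = (-23/4, -43/4)
3. D_x = -11  [DE · BC = 491/4 ∩ CD · BA = -125/4]
4. D_y = -17  [DE · BC = 491/4 ∩ CD · BA = -125/4]
   → D = (-11, -17)

C = (-23/4, -43/4)
D = (-11, -17)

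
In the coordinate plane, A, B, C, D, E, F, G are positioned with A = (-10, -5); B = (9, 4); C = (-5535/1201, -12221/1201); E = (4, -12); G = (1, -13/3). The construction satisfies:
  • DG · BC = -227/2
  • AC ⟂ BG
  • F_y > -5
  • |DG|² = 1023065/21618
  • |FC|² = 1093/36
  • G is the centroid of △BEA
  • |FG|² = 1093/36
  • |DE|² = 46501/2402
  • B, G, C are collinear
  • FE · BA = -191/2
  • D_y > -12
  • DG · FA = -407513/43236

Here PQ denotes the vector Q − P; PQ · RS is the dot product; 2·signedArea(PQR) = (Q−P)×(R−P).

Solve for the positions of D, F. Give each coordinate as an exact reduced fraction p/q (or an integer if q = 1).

1. D_x = -731/2402  [line 16344/1201·x + 17025/1201·y + 387489/2402 = 0 ∩ |DE|² = 46501/2402]
2. D_y = -26633/2402  [line 16344/1201·x + 17025/1201·y + 387489/2402 = 0 ∩ |DE|² = 46501/2402]
   → D = (-731/2402, -26633/2402)
3. F_x = -9/2  [DG · FA = -407513/43236 ∩ FE · BA = -191/2]
4. F_y = -14/3  [DG · FA = -407513/43236 ∩ FE · BA = -191/2]
   → F = (-9/2, -14/3)

D = (-731/2402, -26633/2402)
F = (-9/2, -14/3)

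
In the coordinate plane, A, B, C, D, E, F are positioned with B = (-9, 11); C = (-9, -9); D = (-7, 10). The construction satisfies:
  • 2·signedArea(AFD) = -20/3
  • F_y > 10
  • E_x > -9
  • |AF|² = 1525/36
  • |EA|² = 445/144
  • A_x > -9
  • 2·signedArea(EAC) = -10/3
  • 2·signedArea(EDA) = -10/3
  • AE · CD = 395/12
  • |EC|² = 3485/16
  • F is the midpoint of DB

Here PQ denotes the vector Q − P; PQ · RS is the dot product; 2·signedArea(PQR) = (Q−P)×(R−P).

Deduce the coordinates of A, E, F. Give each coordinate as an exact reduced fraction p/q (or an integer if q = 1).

A = (-25/3, 4)
E = (-17/2, 23/4)
F = (-8, 21/2)

1. F_x = -8  [F is the midpoint of DB]
2. F_y = 21/2  [F is the midpoint of DB]
   → F = (-8, 21/2)
3. A_x = -25/3  [line 1/2·x + 1·y + 1/6 = 0 ∩ |AF|² = 1525/36]
4. A_y = 4  [line 1/2·x + 1·y + 1/6 = 0 ∩ |AF|² = 1525/36]
   → A = (-25/3, 4)
5. E_x = -17/2  [AE · CD = 395/12 ∩ 2·signedArea(EDA) = -10/3]
6. E_y = 23/4  [AE · CD = 395/12 ∩ 2·signedArea(EDA) = -10/3]
   → E = (-17/2, 23/4)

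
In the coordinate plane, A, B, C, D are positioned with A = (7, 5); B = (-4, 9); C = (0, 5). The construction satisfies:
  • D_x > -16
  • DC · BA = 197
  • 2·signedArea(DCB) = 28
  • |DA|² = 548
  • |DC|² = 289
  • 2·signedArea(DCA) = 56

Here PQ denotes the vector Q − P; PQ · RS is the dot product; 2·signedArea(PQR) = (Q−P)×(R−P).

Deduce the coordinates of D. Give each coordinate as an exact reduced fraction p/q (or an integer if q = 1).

1. D_x = -15  [2·signedArea(DCB) = 28 ∩ 2·signedArea(DCA) = 56]
2. D_y = 13  [2·signedArea(DCB) = 28 ∩ 2·signedArea(DCA) = 56]
   → D = (-15, 13)

D = (-15, 13)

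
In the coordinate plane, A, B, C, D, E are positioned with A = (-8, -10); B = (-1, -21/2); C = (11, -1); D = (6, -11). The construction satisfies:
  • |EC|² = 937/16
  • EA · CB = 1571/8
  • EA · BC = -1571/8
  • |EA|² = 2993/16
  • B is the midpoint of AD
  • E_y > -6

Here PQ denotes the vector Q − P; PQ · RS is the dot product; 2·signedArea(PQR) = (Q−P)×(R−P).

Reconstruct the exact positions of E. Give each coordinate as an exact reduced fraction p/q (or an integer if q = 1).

E = (5, -23/4)

1. E_x = 5  [line 12·x + 19/2·y + -43/8 = 0 ∩ |EC|² = 937/16]
2. E_y = -23/4  [line 12·x + 19/2·y + -43/8 = 0 ∩ |EC|² = 937/16]
   → E = (5, -23/4)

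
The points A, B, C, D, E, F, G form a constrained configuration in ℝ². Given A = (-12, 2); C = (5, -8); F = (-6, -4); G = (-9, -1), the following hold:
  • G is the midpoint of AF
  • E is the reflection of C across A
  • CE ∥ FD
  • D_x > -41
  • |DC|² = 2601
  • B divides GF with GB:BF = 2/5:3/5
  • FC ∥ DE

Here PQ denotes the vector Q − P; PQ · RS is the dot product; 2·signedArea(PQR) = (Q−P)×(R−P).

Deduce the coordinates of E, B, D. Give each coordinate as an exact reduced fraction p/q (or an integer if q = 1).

B = (-39/5, -11/5)
D = (-40, 16)
E = (-29, 12)

1. E_x = -29  [E is the reflection of C across A]
2. E_y = 12  [E is the reflection of C across A]
   → E = (-29, 12)
3. B_x = -39/5  [B divides GF with GB:BF = 2/5:3/5]
4. B_y = -11/5  [B divides GF with GB:BF = 2/5:3/5]
   → B = (-39/5, -11/5)
5. D_x = -40  [FC ∥ DE ∩ CE ∥ FD]
6. D_y = 16  [FC ∥ DE ∩ CE ∥ FD]
   → D = (-40, 16)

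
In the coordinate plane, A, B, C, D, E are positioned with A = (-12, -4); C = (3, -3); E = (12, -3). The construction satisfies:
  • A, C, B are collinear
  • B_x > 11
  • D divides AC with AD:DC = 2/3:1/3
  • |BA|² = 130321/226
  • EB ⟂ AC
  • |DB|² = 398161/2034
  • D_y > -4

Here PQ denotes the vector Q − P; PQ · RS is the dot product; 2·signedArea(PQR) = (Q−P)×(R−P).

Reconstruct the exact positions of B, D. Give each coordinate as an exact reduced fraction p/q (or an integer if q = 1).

B = (2703/226, -543/226)
D = (-2, -10/3)

1. B_x = 2703/226  [A, C, B are collinear ∩ EB ⟂ AC]
2. B_y = -543/226  [A, C, B are collinear ∩ EB ⟂ AC]
   → B = (2703/226, -543/226)
3. D_x = -2  [D divides AC with AD:DC = 2/3:1/3]
4. D_y = -10/3  [D divides AC with AD:DC = 2/3:1/3]
   → D = (-2, -10/3)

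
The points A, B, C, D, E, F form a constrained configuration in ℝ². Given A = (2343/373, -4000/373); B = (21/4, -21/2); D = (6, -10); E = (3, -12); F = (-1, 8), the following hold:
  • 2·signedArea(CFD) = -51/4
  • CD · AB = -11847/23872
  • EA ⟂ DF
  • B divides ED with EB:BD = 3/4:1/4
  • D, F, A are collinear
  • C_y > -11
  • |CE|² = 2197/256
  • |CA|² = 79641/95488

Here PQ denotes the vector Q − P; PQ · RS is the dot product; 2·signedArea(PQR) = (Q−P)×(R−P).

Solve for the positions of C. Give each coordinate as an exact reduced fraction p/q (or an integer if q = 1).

C = (87/16, -83/8)

1. C_x = 87/16  [2·signedArea(CFD) = -51/4 ∩ CD · AB = -11847/23872]
2. C_y = -83/8  [2·signedArea(CFD) = -51/4 ∩ CD · AB = -11847/23872]
   → C = (87/16, -83/8)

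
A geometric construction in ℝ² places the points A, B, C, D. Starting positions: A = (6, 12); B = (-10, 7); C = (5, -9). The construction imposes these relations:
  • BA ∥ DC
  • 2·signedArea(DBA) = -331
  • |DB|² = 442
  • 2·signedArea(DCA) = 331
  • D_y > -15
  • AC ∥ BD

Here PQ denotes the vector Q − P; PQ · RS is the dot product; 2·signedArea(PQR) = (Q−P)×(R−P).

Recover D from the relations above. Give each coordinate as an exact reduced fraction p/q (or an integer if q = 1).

1. D_x = -11  [BA ∥ DC ∩ AC ∥ BD]
2. D_y = -14  [BA ∥ DC ∩ AC ∥ BD]
   → D = (-11, -14)

D = (-11, -14)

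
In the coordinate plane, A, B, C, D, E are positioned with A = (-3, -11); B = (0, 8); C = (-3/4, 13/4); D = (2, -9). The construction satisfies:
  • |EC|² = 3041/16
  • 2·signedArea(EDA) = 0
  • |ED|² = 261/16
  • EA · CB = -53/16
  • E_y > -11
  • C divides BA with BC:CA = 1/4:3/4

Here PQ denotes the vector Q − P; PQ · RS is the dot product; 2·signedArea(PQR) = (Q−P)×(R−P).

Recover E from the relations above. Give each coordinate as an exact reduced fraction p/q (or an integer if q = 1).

E = (-7/4, -21/2)

1. E_x = -7/4  [2·signedArea(EDA) = 0 ∩ EA · CB = -53/16]
2. E_y = -21/2  [2·signedArea(EDA) = 0 ∩ EA · CB = -53/16]
   → E = (-7/4, -21/2)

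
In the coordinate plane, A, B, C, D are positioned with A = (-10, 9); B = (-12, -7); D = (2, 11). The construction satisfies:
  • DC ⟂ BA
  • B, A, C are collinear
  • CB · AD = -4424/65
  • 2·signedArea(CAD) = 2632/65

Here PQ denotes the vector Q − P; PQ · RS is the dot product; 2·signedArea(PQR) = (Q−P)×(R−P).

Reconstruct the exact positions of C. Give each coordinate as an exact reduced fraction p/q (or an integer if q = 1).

1. C_x = -622/65  [B, A, C are collinear ∩ DC ⟂ BA]
2. C_y = 809/65  [B, A, C are collinear ∩ DC ⟂ BA]
   → C = (-622/65, 809/65)

C = (-622/65, 809/65)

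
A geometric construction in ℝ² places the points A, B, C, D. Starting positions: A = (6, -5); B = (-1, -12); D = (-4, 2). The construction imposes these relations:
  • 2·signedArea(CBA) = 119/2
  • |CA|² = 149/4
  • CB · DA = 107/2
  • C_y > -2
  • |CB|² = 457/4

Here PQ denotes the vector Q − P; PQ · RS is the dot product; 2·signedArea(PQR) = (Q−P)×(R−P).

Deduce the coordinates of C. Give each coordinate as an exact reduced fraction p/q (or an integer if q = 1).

1. C_x = 1  [2·signedArea(CBA) = 119/2 ∩ CB · DA = 107/2]
2. C_y = -3/2  [2·signedArea(CBA) = 119/2 ∩ CB · DA = 107/2]
   → C = (1, -3/2)

C = (1, -3/2)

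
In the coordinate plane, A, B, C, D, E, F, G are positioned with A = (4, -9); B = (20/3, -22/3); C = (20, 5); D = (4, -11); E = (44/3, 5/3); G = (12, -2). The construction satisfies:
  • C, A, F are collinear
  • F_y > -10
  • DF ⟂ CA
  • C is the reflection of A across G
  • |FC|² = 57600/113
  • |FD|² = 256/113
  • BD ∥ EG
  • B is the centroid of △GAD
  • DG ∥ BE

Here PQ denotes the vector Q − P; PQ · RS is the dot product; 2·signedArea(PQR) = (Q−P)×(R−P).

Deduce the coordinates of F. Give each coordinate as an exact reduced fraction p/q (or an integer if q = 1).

1. F_x = 340/113  [C, A, F are collinear ∩ DF ⟂ CA]
2. F_y = -1115/113  [C, A, F are collinear ∩ DF ⟂ CA]
   → F = (340/113, -1115/113)

F = (340/113, -1115/113)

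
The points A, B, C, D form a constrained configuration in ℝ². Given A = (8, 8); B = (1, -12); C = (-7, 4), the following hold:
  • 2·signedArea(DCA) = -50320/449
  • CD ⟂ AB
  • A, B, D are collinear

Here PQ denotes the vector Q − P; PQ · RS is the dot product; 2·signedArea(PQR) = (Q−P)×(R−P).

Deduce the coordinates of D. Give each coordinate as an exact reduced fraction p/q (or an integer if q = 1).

1. D_x = 2297/449  [A, B, D are collinear ∩ CD ⟂ AB]
2. D_y = -108/449  [A, B, D are collinear ∩ CD ⟂ AB]
   → D = (2297/449, -108/449)

D = (2297/449, -108/449)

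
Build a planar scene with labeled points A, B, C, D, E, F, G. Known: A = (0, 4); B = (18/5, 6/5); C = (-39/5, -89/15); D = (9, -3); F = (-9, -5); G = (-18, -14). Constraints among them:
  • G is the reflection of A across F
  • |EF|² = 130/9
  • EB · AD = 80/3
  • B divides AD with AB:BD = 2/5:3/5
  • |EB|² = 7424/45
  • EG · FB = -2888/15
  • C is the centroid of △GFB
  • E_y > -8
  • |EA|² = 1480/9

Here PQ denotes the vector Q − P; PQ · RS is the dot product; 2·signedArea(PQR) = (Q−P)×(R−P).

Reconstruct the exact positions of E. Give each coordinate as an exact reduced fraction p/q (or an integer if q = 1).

E = (-6, -22/3)

1. E_x = -6  [EB · AD = 80/3 ∩ EG · FB = -2888/15]
2. E_y = -22/3  [EB · AD = 80/3 ∩ EG · FB = -2888/15]
   → E = (-6, -22/3)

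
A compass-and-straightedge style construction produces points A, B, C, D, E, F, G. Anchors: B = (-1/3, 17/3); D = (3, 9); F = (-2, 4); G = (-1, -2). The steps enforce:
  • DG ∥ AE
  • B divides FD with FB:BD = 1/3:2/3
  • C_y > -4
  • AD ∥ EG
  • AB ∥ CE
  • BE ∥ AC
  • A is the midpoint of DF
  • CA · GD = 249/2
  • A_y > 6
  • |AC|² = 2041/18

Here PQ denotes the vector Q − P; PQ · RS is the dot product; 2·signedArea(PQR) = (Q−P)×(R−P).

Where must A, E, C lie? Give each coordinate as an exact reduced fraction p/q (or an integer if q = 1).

1. A_x = 1/2  [A is the midpoint of DF]
2. A_y = 13/2  [A is the midpoint of DF]
   → A = (1/2, 13/2)
3. E_x = -7/2  [AD ∥ EG ∩ DG ∥ AE]
4. E_y = -9/2  [AD ∥ EG ∩ DG ∥ AE]
   → E = (-7/2, -9/2)
5. C_x = -8/3  [AB ∥ CE ∩ BE ∥ AC]
6. C_y = -11/3  [AB ∥ CE ∩ BE ∥ AC]
   → C = (-8/3, -11/3)

A = (1/2, 13/2)
C = (-8/3, -11/3)
E = (-7/2, -9/2)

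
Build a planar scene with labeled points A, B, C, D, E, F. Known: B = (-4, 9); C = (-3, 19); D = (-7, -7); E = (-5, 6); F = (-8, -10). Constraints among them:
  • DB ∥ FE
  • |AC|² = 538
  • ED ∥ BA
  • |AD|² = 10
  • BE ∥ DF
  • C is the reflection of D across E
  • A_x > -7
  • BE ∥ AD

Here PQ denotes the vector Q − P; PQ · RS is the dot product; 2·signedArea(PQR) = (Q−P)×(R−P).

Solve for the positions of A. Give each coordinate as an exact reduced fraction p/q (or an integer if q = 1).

1. A_x = -6  [BE ∥ AD ∩ ED ∥ BA]
2. A_y = -4  [BE ∥ AD ∩ ED ∥ BA]
   → A = (-6, -4)

A = (-6, -4)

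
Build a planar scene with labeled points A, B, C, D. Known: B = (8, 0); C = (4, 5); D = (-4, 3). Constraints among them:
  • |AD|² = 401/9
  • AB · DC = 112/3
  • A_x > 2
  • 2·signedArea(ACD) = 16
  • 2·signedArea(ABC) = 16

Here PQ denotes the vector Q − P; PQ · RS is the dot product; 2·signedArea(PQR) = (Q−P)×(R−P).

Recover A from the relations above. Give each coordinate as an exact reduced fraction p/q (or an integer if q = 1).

1. A_x = 8/3  [AB · DC = 112/3 ∩ 2·signedArea(ABC) = 16]
2. A_y = 8/3  [AB · DC = 112/3 ∩ 2·signedArea(ABC) = 16]
   → A = (8/3, 8/3)

A = (8/3, 8/3)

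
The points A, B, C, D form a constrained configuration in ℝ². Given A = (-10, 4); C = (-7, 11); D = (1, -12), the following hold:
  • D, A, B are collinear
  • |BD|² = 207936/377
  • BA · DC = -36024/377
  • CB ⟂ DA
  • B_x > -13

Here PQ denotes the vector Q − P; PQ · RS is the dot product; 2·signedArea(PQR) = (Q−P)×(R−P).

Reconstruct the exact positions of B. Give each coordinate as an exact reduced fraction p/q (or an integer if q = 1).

B = (-4639/377, 2772/377)

1. B_x = -4639/377  [D, A, B are collinear ∩ CB ⟂ DA]
2. B_y = 2772/377  [D, A, B are collinear ∩ CB ⟂ DA]
   → B = (-4639/377, 2772/377)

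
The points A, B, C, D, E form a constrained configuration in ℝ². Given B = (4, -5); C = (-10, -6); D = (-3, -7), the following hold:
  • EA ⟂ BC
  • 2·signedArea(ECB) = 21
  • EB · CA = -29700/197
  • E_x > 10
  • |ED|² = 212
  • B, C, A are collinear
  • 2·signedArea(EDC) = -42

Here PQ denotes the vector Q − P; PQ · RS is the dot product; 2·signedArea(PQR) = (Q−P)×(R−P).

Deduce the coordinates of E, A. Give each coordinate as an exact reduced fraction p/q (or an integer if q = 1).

A = (2188/197, -885/197)
E = (11, -3)

1. E_x = 11  [2·signedArea(ECB) = 21 ∩ 2·signedArea(EDC) = -42]
2. E_y = -3  [2·signedArea(ECB) = 21 ∩ 2·signedArea(EDC) = -42]
   → E = (11, -3)
3. A_x = 2188/197  [B, C, A are collinear ∩ EA ⟂ BC]
4. A_y = -885/197  [B, C, A are collinear ∩ EA ⟂ BC]
   → A = (2188/197, -885/197)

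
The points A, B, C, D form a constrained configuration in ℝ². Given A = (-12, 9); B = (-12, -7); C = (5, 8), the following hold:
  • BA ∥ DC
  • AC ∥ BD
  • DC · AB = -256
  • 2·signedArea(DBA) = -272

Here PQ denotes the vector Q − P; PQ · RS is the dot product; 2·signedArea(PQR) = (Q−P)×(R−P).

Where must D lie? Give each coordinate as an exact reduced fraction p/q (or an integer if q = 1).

D = (5, -8)

1. D_x = 5  [BA ∥ DC ∩ AC ∥ BD]
2. D_y = -8  [BA ∥ DC ∩ AC ∥ BD]
   → D = (5, -8)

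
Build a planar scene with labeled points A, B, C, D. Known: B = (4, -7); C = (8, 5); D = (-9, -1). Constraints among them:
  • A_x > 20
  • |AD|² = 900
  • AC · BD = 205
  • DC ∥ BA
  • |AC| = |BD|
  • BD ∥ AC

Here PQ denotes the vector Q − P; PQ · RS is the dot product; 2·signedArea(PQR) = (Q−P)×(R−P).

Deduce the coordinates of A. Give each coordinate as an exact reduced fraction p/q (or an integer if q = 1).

1. A_x = 21  [BD ∥ AC ∩ DC ∥ BA]
2. A_y = -1  [BD ∥ AC ∩ DC ∥ BA]
   → A = (21, -1)

A = (21, -1)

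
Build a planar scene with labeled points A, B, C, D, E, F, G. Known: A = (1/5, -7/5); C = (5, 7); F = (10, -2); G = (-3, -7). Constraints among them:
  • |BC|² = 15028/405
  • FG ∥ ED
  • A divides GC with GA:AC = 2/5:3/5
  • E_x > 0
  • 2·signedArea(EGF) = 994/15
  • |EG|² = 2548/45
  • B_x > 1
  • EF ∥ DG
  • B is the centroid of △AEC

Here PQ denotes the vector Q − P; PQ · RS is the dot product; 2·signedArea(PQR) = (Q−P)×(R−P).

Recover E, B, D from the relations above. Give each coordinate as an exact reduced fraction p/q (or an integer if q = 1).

B = (89/45, 77/45)
D = (-184/15, -82/15)
E = (11/15, -7/15)

1. E_x = 11/15  [line -5·x + 13·y + 146/15 = 0 ∩ |EG|² = 2548/45]
2. E_y = -7/15  [line -5·x + 13·y + 146/15 = 0 ∩ |EG|² = 2548/45]
   → E = (11/15, -7/15)
3. B_x = 89/45  [B is the centroid of △AEC]
4. B_y = 77/45  [B is the centroid of △AEC]
   → B = (89/45, 77/45)
5. D_x = -184/15  [EF ∥ DG ∩ FG ∥ ED]
6. D_y = -82/15  [EF ∥ DG ∩ FG ∥ ED]
   → D = (-184/15, -82/15)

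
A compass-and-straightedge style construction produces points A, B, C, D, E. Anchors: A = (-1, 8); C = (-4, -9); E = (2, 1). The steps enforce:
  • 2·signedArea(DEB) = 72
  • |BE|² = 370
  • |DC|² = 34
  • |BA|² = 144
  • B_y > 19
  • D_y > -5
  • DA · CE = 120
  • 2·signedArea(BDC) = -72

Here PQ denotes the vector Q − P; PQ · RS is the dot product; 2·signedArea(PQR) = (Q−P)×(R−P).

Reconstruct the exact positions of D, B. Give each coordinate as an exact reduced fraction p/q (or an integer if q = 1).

1. D_x = -1  [line -6·x + -10·y + -46 = 0 ∩ |DC|² = 34]
2. D_y = -4  [line -6·x + -10·y + -46 = 0 ∩ |DC|² = 34]
   → D = (-1, -4)
3. B_x = -1  [line -5·x + 3·y + -65 = 0 ∩ |BE|² = 370]
4. B_y = 20  [line -5·x + 3·y + -65 = 0 ∩ |BE|² = 370]
   → B = (-1, 20)

B = (-1, 20)
D = (-1, -4)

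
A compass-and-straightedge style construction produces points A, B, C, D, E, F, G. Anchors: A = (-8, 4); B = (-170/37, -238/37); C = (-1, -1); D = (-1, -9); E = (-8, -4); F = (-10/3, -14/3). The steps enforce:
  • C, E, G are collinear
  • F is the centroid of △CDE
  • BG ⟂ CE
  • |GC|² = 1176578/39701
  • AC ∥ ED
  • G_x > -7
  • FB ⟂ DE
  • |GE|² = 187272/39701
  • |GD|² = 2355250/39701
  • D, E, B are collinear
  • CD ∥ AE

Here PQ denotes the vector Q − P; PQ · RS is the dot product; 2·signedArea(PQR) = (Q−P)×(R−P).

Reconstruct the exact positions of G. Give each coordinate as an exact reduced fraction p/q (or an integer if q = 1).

1. G_x = -6442/1073  [C, E, G are collinear ∩ BG ⟂ CE]
2. G_y = -3374/1073  [C, E, G are collinear ∩ BG ⟂ CE]
   → G = (-6442/1073, -3374/1073)

G = (-6442/1073, -3374/1073)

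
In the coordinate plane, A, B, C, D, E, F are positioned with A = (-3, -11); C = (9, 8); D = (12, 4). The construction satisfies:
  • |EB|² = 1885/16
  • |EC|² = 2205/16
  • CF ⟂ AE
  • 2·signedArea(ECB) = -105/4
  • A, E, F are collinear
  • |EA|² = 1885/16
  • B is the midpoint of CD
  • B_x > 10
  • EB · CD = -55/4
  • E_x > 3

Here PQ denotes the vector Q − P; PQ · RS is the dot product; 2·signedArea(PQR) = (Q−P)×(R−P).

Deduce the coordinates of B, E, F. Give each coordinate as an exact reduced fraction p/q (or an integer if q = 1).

1. B_x = 21/2  [B is the midpoint of CD]
2. B_y = 6  [B is the midpoint of CD]
   → B = (21/2, 6)
3. E_x = 15/4  [EB · CD = -55/4 ∩ 2·signedArea(ECB) = -105/4]
4. E_y = -5/2  [EB · CD = -55/4 ∩ 2·signedArea(ECB) = -105/4]
   → E = (15/4, -5/2)
5. F_x = 4107/377  [A, E, F are collinear ∩ CF ⟂ AE]
6. F_y = 2449/377  [A, E, F are collinear ∩ CF ⟂ AE]
   → F = (4107/377, 2449/377)

B = (21/2, 6)
E = (15/4, -5/2)
F = (4107/377, 2449/377)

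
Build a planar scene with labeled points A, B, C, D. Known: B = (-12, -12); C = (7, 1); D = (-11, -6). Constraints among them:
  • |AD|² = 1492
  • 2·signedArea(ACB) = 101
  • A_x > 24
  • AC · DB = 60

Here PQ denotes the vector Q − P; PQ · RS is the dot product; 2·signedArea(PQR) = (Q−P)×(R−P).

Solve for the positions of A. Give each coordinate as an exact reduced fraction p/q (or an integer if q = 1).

A = (25, 8)

1. A_x = 25  [2·signedArea(ACB) = 101 ∩ AC · DB = 60]
2. A_y = 8  [2·signedArea(ACB) = 101 ∩ AC · DB = 60]
   → A = (25, 8)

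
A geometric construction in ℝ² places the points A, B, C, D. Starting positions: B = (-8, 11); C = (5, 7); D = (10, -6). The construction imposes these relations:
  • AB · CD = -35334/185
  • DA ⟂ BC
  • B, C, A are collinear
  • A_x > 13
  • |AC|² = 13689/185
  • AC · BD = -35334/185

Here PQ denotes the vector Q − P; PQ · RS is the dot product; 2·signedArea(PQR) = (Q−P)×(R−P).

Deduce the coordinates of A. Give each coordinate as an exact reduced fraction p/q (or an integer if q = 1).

A = (2446/185, 827/185)

1. A_x = 2446/185  [B, C, A are collinear ∩ DA ⟂ BC]
2. A_y = 827/185  [B, C, A are collinear ∩ DA ⟂ BC]
   → A = (2446/185, 827/185)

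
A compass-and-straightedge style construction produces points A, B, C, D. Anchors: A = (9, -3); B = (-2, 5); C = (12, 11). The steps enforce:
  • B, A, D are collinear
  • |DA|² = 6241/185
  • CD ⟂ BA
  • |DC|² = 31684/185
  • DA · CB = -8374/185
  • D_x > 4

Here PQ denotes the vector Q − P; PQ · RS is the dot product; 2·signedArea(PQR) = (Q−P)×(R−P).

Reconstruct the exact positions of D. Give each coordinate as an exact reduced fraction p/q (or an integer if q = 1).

1. D_x = 796/185  [B, A, D are collinear ∩ CD ⟂ BA]
2. D_y = 77/185  [B, A, D are collinear ∩ CD ⟂ BA]
   → D = (796/185, 77/185)

D = (796/185, 77/185)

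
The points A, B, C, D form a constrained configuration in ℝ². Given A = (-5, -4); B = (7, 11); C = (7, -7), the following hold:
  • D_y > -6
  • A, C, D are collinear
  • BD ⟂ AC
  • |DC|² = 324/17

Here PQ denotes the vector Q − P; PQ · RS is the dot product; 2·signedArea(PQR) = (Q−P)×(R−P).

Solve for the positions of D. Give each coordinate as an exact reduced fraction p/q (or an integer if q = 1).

1. D_x = 47/17  [A, C, D are collinear ∩ BD ⟂ AC]
2. D_y = -101/17  [A, C, D are collinear ∩ BD ⟂ AC]
   → D = (47/17, -101/17)

D = (47/17, -101/17)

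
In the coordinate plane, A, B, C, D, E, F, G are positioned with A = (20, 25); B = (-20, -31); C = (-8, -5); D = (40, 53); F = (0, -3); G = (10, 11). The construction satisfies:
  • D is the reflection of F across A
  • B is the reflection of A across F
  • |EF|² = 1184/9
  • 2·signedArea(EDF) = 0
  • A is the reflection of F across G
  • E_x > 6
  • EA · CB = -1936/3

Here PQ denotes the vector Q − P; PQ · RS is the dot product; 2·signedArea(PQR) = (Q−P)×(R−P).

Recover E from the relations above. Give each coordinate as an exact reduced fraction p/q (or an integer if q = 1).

1. E_x = 20/3  [2·signedArea(EDF) = 0 ∩ EA · CB = -1936/3]
2. E_y = 19/3  [2·signedArea(EDF) = 0 ∩ EA · CB = -1936/3]
   → E = (20/3, 19/3)

E = (20/3, 19/3)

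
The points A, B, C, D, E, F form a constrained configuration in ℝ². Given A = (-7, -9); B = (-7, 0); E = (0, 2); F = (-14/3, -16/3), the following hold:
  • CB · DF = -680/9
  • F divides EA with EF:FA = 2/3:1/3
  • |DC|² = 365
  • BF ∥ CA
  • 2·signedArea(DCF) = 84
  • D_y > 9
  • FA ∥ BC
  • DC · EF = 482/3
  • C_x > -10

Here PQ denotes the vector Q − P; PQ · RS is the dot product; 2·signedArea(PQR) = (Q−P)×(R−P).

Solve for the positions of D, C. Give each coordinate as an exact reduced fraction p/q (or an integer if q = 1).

1. C_x = -28/3  [BF ∥ CA ∩ FA ∥ BC]
2. C_y = -11/3  [BF ∥ CA ∩ FA ∥ BC]
   → C = (-28/3, -11/3)
3. D_x = 14/3  [DC · EF = 482/3 ∩ 2·signedArea(DCF) = 84]
4. D_y = 28/3  [DC · EF = 482/3 ∩ 2·signedArea(DCF) = 84]
   → D = (14/3, 28/3)

C = (-28/3, -11/3)
D = (14/3, 28/3)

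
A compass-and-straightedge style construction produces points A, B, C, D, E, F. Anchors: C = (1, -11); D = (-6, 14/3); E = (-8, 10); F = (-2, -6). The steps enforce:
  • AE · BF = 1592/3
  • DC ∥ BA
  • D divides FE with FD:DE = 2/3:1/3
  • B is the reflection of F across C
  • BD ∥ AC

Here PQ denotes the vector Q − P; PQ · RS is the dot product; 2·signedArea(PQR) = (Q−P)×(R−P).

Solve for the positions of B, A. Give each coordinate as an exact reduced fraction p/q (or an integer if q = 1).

A = (11, -95/3)
B = (4, -16)

1. B_x = 4  [B is the reflection of F across C]
2. B_y = -16  [B is the reflection of F across C]
   → B = (4, -16)
3. A_x = 11  [BD ∥ AC ∩ DC ∥ BA]
4. A_y = -95/3  [BD ∥ AC ∩ DC ∥ BA]
   → A = (11, -95/3)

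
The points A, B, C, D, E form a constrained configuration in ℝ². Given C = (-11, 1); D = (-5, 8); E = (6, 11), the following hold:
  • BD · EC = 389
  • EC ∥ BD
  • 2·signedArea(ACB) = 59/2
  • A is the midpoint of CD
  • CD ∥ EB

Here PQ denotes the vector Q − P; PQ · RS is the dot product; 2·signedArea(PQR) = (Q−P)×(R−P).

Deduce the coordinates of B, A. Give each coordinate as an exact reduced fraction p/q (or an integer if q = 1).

A = (-8, 9/2)
B = (12, 18)

1. B_x = 12  [EC ∥ BD ∩ CD ∥ EB]
2. B_y = 18  [EC ∥ BD ∩ CD ∥ EB]
   → B = (12, 18)
3. A_x = -8  [A is the midpoint of CD]
4. A_y = 9/2  [A is the midpoint of CD]
   → A = (-8, 9/2)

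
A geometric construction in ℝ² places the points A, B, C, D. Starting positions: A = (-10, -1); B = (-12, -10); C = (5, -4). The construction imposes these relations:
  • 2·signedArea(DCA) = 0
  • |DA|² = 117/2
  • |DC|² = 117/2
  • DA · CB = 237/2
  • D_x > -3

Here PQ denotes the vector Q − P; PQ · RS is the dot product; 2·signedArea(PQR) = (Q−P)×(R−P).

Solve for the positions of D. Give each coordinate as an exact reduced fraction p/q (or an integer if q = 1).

D = (-5/2, -5/2)

1. D_x = -5/2  [2·signedArea(DCA) = 0 ∩ DA · CB = 237/2]
2. D_y = -5/2  [2·signedArea(DCA) = 0 ∩ DA · CB = 237/2]
   → D = (-5/2, -5/2)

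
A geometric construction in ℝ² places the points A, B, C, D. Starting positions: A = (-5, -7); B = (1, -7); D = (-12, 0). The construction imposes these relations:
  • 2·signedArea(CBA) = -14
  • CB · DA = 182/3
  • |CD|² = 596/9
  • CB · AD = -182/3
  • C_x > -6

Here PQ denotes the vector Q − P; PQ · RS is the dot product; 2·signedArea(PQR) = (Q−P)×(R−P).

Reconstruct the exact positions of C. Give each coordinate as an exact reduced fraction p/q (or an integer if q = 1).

1. C_x = -16/3  [2·signedArea(CBA) = -14 ∩ CB · AD = -182/3]
2. C_y = -14/3  [2·signedArea(CBA) = -14 ∩ CB · AD = -182/3]
   → C = (-16/3, -14/3)

C = (-16/3, -14/3)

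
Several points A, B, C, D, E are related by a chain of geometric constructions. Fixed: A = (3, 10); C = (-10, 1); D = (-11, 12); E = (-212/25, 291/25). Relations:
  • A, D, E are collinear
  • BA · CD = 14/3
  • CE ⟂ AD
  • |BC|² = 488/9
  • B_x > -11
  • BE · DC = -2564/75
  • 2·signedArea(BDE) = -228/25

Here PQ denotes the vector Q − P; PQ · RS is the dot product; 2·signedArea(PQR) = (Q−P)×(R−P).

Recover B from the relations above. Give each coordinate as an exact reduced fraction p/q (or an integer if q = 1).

B = (-32/3, 25/3)

1. B_x = -32/3  [BA · CD = 14/3 ∩ 2·signedArea(BDE) = -228/25]
2. B_y = 25/3  [BA · CD = 14/3 ∩ 2·signedArea(BDE) = -228/25]
   → B = (-32/3, 25/3)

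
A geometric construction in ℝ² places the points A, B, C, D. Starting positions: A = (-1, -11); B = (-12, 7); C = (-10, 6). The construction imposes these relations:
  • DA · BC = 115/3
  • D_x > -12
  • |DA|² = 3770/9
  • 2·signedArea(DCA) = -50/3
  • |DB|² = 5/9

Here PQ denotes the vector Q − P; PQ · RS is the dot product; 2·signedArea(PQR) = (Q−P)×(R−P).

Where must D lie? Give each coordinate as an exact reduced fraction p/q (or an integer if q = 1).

1. D_x = -34/3  [2·signedArea(DCA) = -50/3 ∩ DA · BC = 115/3]
2. D_y = 20/3  [2·signedArea(DCA) = -50/3 ∩ DA · BC = 115/3]
   → D = (-34/3, 20/3)

D = (-34/3, 20/3)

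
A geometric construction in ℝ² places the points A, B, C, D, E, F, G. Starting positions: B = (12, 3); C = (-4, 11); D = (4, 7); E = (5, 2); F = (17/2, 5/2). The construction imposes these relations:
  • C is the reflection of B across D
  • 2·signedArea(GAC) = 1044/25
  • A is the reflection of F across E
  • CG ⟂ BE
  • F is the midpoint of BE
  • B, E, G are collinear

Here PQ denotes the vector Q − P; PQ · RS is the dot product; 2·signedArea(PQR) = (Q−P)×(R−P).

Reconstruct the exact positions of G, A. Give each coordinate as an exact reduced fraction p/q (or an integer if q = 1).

A = (3/2, 3/2)
G = (-64/25, 23/25)

1. G_x = -64/25  [B, E, G are collinear ∩ CG ⟂ BE]
2. G_y = 23/25  [B, E, G are collinear ∩ CG ⟂ BE]
   → G = (-64/25, 23/25)
3. A_x = 3/2  [A is the reflection of F across E]
4. A_y = 3/2  [A is the reflection of F across E]
   → A = (3/2, 3/2)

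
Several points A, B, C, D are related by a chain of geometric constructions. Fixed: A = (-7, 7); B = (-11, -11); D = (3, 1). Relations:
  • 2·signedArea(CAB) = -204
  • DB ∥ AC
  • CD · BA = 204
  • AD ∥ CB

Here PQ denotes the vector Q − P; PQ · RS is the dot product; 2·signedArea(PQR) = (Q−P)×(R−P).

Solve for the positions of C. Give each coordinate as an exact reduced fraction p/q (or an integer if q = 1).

C = (-21, -5)

1. C_x = -21  [AD ∥ CB ∩ DB ∥ AC]
2. C_y = -5  [AD ∥ CB ∩ DB ∥ AC]
   → C = (-21, -5)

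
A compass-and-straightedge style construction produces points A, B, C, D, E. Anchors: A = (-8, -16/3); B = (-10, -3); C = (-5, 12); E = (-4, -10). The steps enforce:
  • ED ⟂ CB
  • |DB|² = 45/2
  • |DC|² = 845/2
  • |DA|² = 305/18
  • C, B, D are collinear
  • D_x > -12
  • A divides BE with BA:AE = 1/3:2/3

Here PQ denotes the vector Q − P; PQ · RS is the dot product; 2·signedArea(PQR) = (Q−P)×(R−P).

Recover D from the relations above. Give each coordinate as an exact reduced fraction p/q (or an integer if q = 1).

1. D_x = -23/2  [C, B, D are collinear ∩ ED ⟂ CB]
2. D_y = -15/2  [C, B, D are collinear ∩ ED ⟂ CB]
   → D = (-23/2, -15/2)

D = (-23/2, -15/2)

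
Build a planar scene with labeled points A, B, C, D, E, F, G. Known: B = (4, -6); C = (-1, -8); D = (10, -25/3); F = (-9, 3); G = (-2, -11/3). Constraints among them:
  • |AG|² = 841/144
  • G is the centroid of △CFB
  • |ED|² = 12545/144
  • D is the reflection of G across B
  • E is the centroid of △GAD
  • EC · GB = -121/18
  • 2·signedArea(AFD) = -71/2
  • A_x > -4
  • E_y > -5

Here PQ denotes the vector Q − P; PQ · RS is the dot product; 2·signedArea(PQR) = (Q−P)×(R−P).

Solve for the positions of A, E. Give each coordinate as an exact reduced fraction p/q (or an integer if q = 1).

A = (-15/4, -2)
E = (17/12, -14/3)

1. E_x = 17/12  [line -6·x + 7/3·y + 349/18 = 0 ∩ |ED|² = 12545/144]
2. E_y = -14/3  [line -6·x + 7/3·y + 349/18 = 0 ∩ |ED|² = 12545/144]
   → E = (17/12, -14/3)
3. A_x = -15/4  [2·signedArea(AFD) = -71/2 ∩ E is the centroid of △GAD]
4. A_y = -2  [2·signedArea(AFD) = -71/2 ∩ E is the centroid of △GAD]
   → A = (-15/4, -2)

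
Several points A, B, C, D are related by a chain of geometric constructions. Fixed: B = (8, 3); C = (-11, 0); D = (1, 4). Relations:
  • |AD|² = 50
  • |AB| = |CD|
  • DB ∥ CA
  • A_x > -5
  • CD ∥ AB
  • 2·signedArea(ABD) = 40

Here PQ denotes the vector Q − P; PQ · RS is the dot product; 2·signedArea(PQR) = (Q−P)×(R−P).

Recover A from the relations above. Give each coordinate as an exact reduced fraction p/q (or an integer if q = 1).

A = (-4, -1)

1. A_x = -4  [CD ∥ AB ∩ DB ∥ CA]
2. A_y = -1  [CD ∥ AB ∩ DB ∥ CA]
   → A = (-4, -1)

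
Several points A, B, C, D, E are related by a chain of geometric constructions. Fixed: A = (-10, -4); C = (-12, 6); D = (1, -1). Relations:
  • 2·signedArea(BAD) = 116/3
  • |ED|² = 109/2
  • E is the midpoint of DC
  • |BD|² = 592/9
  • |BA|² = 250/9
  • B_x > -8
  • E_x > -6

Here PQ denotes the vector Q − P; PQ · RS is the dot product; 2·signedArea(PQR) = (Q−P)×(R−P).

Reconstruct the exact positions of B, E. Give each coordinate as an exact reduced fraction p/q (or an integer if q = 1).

1. B_x = -7  [line -3·x + 11·y + -74/3 = 0 ∩ |BA|² = 250/9]
2. B_y = 1/3  [line -3·x + 11·y + -74/3 = 0 ∩ |BA|² = 250/9]
   → B = (-7, 1/3)
3. E_x = -11/2  [E is the midpoint of DC]
4. E_y = 5/2  [E is the midpoint of DC]
   → E = (-11/2, 5/2)

B = (-7, 1/3)
E = (-11/2, 5/2)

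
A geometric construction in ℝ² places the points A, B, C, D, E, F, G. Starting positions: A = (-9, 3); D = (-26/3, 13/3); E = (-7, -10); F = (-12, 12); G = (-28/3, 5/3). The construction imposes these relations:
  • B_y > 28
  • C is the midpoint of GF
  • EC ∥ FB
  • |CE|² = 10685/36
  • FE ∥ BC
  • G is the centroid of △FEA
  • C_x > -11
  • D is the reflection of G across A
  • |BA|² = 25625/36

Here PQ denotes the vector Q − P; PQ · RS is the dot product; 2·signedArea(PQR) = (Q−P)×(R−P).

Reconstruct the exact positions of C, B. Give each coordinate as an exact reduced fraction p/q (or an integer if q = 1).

1. C_x = -32/3  [C is the midpoint of GF]
2. C_y = 41/6  [C is the midpoint of GF]
   → C = (-32/3, 41/6)
3. B_x = -47/3  [FE ∥ BC ∩ EC ∥ FB]
4. B_y = 173/6  [FE ∥ BC ∩ EC ∥ FB]
   → B = (-47/3, 173/6)

B = (-47/3, 173/6)
C = (-32/3, 41/6)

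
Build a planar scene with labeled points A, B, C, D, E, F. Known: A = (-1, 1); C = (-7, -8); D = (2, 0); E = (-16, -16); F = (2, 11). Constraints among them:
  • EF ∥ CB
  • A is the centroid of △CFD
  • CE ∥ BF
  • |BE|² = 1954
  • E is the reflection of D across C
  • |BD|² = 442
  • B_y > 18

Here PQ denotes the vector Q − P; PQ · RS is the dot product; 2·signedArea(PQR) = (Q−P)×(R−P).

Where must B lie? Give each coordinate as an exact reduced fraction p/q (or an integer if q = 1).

1. B_x = 11  [CE ∥ BF ∩ EF ∥ CB]
2. B_y = 19  [CE ∥ BF ∩ EF ∥ CB]
   → B = (11, 19)

B = (11, 19)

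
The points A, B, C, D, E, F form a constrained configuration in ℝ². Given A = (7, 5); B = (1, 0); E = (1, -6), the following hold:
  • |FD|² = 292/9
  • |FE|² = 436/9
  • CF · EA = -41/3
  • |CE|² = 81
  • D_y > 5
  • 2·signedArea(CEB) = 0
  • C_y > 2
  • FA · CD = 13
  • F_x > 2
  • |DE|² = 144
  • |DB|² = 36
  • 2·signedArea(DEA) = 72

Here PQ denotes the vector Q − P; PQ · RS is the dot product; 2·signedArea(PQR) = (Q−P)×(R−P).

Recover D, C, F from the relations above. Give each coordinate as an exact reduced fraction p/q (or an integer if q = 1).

1. D_x = 1  [line -11·x + 6·y + -25 = 0 ∩ |DE|² = 144]
2. D_y = 6  [line -11·x + 6·y + -25 = 0 ∩ |DE|² = 144]
   → D = (1, 6)
3. C_x = 1  [2·signedArea(CEB) = 0]
4. C_y = 3  [|CE|² = 81]
   → C = (1, 3)
5. F_x = 3  [FA · CD = 13 ∩ CF · EA = -41/3]
6. F_y = 2/3  [FA · CD = 13 ∩ CF · EA = -41/3]
   → F = (3, 2/3)

C = (1, 3)
D = (1, 6)
F = (3, 2/3)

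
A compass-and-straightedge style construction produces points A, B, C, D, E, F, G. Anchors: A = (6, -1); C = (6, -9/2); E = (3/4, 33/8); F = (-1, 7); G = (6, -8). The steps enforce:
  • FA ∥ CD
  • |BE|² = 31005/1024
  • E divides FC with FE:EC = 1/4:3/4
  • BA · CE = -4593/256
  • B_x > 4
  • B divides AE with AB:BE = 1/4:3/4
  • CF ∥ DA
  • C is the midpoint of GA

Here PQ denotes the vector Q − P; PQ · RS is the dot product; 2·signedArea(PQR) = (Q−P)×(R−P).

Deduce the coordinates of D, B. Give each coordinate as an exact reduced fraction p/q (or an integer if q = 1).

1. D_x = 13  [CF ∥ DA ∩ FA ∥ CD]
2. D_y = -25/2  [CF ∥ DA ∩ FA ∥ CD]
   → D = (13, -25/2)
3. B_x = 75/16  [B divides AE with AB:BE = 1/4:3/4]
4. B_y = 9/32  [B divides AE with AB:BE = 1/4:3/4]
   → B = (75/16, 9/32)

B = (75/16, 9/32)
D = (13, -25/2)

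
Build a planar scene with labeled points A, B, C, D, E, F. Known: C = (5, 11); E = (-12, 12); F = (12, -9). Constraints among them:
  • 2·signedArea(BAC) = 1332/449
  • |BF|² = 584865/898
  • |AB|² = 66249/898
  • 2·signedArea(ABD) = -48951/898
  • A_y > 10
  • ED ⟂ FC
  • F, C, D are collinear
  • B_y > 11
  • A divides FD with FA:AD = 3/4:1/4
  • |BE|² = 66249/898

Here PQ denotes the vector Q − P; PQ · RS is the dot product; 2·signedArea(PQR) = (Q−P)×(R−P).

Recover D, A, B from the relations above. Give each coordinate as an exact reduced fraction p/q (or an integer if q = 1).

1. D_x = 1272/449  [F, C, D are collinear ∩ ED ⟂ FC]
2. D_y = 7719/449  [F, C, D are collinear ∩ ED ⟂ FC]
   → D = (1272/449, 7719/449)
3. A_x = 2301/449  [A divides FD with FA:AD = 3/4:1/4]
4. A_y = 4779/449  [A divides FD with FA:AD = 3/4:1/4]
   → A = (2301/449, 4779/449)
5. B_x = -3087/898  [line -160/449·x + -56/449·y + 84/449 = 0 ∩ |BF|² = 584865/898]
6. B_y = 10167/898  [line -160/449·x + -56/449·y + 84/449 = 0 ∩ |BF|² = 584865/898]
   → B = (-3087/898, 10167/898)

A = (2301/449, 4779/449)
B = (-3087/898, 10167/898)
D = (1272/449, 7719/449)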